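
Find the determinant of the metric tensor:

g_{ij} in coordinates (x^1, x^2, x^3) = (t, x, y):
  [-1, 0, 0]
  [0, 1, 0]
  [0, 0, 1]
Diagonal metric: det(g) = g_{11}·g_{22}·g_{33}
= (-1)·(1)·(1)
det(g) = -1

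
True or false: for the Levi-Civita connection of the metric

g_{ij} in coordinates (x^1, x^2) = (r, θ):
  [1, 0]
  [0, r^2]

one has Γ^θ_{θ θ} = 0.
Γ^θ_{θ θ} = (1/2) g^{θθ} (∂_θ g_{θθ} + ∂_θ g_{θθ} - ∂_θ g_{θθ}) = (1/2)(1/r^2)((0) + (0) - (0)) = 0
This equals the proposed value 0.
True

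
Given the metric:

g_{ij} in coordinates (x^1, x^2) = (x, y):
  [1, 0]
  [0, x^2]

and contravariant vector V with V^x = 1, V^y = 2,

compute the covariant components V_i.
V_i = g_{ij} V^j:
V_x = (1)(1) + (0)(2) = 1
V_y = (0)(1) + (x^2)(2) = 2*x^2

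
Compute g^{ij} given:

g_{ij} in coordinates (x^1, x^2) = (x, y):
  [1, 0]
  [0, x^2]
The metric is diagonal, so g^{ij} is diagonal with entries 1/g_{ii}: diag(1, 1/(x^2)).
g^{ij}:
  [1, 0]
  [0, 1/x^2]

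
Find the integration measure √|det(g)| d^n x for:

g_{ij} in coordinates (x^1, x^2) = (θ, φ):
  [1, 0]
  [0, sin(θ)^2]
det(g) = sin(θ)^2
√|det(g)| = sin(θ) (taking 0 < θ < π so that |sin(θ)| = sin(θ))
Volume element: dV = sin(θ) dθ dφ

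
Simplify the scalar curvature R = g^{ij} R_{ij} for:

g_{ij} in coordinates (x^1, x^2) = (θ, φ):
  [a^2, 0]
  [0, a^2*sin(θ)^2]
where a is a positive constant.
Non-zero Christoffel symbols (Γ^k_{ij} = Γ^k_{ji}):
Γ^θ_{φ φ} = -sin(2*θ)/2
Γ^φ_{θ φ} = 1/tan(θ)
Ricci tensor (R_{ij} = R^k_{ikj}): R_{θθ} = 1, R_{θφ} = 0, R_{φφ} = sin(θ)^2
Inverse metric: g^{θθ} = 1/a^2, g^{φφ} = 1/(a^2*sin(θ)^2)
R = g^{ij} R_{ij} = (1/a^2)(1) + (1/(a^2*sin(θ)^2))(sin(θ)^2) = 2/a^2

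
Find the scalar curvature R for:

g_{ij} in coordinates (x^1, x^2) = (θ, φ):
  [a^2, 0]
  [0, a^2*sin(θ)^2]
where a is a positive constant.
Non-zero Christoffel symbols (Γ^k_{ij} = Γ^k_{ji}):
Γ^θ_{φ φ} = -sin(2*θ)/2
Γ^φ_{θ φ} = 1/tan(θ)
Ricci tensor (R_{ij} = R^k_{ikj}): R_{θθ} = 1, R_{θφ} = 0, R_{φφ} = sin(θ)^2
Inverse metric: g^{θθ} = 1/a^2, g^{φφ} = 1/(a^2*sin(θ)^2)
R = g^{ij} R_{ij} = (1/a^2)(1) + (1/(a^2*sin(θ)^2))(sin(θ)^2) = 2/a^2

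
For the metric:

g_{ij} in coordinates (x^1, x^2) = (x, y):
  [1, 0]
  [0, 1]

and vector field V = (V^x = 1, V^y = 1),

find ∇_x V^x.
All Christoffel symbols are zero.
∇_x V^x = ∂_x V^x + Γ^x_{x j} V^j
  = (0) + (0)(1) + (0)(1)
  = 0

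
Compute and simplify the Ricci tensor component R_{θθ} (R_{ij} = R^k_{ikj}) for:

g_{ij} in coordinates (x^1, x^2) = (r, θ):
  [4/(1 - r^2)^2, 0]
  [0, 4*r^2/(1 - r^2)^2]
Non-zero Christoffel symbols (Γ^k_{ij} = Γ^k_{ji}):
Γ^r_{r r} = 2*r/(1 - r^2)
Γ^r_{θ θ} = (r^3 + r)/(r^2 - 1)
Γ^θ_{r θ} = (-r^2 - 1)/(r^3 - r)
R^r_{θ r θ} = ∂_r Γ^r_{θ θ} - ∂_θ Γ^r_{θ r} + Γ^r_{r m} Γ^m_{θ θ} - Γ^r_{θ m} Γ^m_{θ r}
  = ((r^4 - 4*r^2 - 1)/(r^2 - 1)^2) - (0) + (-2*r^2*(r^2 + 1)/(r^2 - 1)^2) - (-(r^2 + 1)^2/(r^2 - 1)^2) = -4*r^2/(r^2 - 1)^2
R^θ_{θ θ θ} = 0 (a repeated index in an antisymmetric pair)
R_{θθ} = R^r_{θ r θ} + R^θ_{θ θ θ} = (-4*r^2/(r^2 - 1)^2) + (0) = -4*r^2/(r^2 - 1)^2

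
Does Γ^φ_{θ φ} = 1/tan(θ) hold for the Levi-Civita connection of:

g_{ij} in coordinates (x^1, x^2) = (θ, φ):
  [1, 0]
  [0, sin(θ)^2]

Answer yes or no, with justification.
Γ^φ_{θ φ} = (1/2) g^{φφ} (∂_θ g_{φφ} + ∂_φ g_{φθ} - ∂_φ g_{θφ}) = (1/2)(1/sin(θ)^2)((sin(2*θ)) + (0) - (0)) = 1/tan(θ)
This equals the proposed value 1/tan(θ).
Yes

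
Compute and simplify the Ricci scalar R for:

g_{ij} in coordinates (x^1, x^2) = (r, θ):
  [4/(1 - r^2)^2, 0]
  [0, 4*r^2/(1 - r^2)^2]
Non-zero Christoffel symbols (Γ^k_{ij} = Γ^k_{ji}):
Γ^r_{r r} = 2*r/(1 - r^2)
Γ^r_{θ θ} = (r^3 + r)/(r^2 - 1)
Γ^θ_{r θ} = (-r^2 - 1)/(r^3 - r)
Ricci tensor (R_{ij} = R^k_{ikj}): R_{rr} = -4/(r^2 - 1)^2, R_{rθ} = 0, R_{θθ} = -4*r^2/(r^2 - 1)^2
Inverse metric: g^{rr} = (1 - r^2)^2/4, g^{θθ} = (1 - r^2)^2/(4*r^2)
R = g^{ij} R_{ij} = ((1 - r^2)^2/4)(-4/(r^2 - 1)^2) + ((1 - r^2)^2/(4*r^2))(-4*r^2/(r^2 - 1)^2) = -2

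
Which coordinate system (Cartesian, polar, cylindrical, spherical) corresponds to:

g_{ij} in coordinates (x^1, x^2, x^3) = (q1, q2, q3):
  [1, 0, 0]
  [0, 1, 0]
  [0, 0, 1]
All components are constant and the metric is the identity, i.e. orthonormal rectilinear coordinates.
Cartesian (3D) coordinates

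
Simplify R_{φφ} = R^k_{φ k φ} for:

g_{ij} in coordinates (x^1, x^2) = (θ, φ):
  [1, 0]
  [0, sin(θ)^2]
Non-zero Christoffel symbols (Γ^k_{ij} = Γ^k_{ji}):
Γ^θ_{φ φ} = -sin(2*θ)/2
Γ^φ_{θ φ} = 1/tan(θ)
R^θ_{φ θ φ} = ∂_θ Γ^θ_{φ φ} - ∂_φ Γ^θ_{φ θ} + Γ^θ_{θ m} Γ^m_{φ φ} - Γ^θ_{φ m} Γ^m_{φ θ}
  = (-cos(2*θ)) - (0) + (0) - (-cos(θ)^2) = sin(θ)^2
R^φ_{φ φ φ} = 0 (a repeated index in an antisymmetric pair)
R_{φφ} = R^θ_{φ θ φ} + R^φ_{φ φ φ} = (sin(θ)^2) + (0) = sin(θ)^2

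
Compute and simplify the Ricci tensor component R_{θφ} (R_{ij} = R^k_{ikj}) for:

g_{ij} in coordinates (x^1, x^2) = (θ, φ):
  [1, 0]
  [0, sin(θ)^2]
Non-zero Christoffel symbols (Γ^k_{ij} = Γ^k_{ji}):
Γ^θ_{φ φ} = -sin(2*θ)/2
Γ^φ_{θ φ} = 1/tan(θ)
R^θ_{θ θ φ} = 0 (a repeated index in an antisymmetric pair)
R^φ_{θ φ φ} = 0 (a repeated index in an antisymmetric pair)
R_{θφ} = R^θ_{θ θ φ} + R^φ_{θ φ φ} = (0) + (0) = 0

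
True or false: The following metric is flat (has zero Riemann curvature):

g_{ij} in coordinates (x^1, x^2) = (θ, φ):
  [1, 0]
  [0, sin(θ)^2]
Non-zero Christoffel symbols:
Γ^θ_{φ φ} = -sin(2*θ)/2
Γ^φ_{θ φ} = 1/tan(θ)
Ricci tensor: R_{θθ} = 1, R_{θφ} = 0, R_{φφ} = sin(θ)^2
The Ricci tensor is non-zero, so the Riemann tensor is non-zero: not flat.
False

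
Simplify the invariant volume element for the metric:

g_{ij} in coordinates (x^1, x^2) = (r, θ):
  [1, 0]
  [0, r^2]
det(g) = r^2
√|det(g)| = r
Volume element: dV = r dr dθ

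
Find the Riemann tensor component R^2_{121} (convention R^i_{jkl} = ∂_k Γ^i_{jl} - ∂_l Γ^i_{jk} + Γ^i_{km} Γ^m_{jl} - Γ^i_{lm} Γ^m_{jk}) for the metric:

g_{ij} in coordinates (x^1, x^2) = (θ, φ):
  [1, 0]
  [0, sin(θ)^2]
Non-zero Christoffel symbols (Γ^k_{ij} = Γ^k_{ji}):
Γ^θ_{φ φ} = -sin(2*θ)/2
Γ^φ_{θ φ} = 1/tan(θ)
R^φ_{θ φ θ} = ∂_φ Γ^φ_{θ θ} - ∂_θ Γ^φ_{θ φ} + Γ^φ_{φ m} Γ^m_{θ θ} - Γ^φ_{θ m} Γ^m_{θ φ}
  = (0) - (-1/sin(θ)^2) + (0) - (1/tan(θ)^2) = 1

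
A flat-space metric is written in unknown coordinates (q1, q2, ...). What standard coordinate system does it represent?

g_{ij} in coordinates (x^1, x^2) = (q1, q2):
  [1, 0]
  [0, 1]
All components are constant and the metric is the identity, i.e. orthonormal rectilinear coordinates.
Cartesian (2D) coordinates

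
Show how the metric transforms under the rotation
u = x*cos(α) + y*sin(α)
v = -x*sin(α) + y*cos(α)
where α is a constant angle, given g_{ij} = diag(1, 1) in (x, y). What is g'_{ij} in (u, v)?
Invert the transformation: x = u*cos(α) - v*sin(α), y = u*sin(α) + v*cos(α)
g'_{ij} = (∂x^k/∂x'^i)(∂x^l/∂x'^j) g_{kl}; with g_{kl} = δ_{kl} this is Σ_k (∂x^k/∂x'^i)(∂x^k/∂x'^j).
Jacobian: ∂x/∂u = cos(α), ∂x/∂v = -sin(α), ∂y/∂u = sin(α), ∂y/∂v = cos(α)
g'_{uu} = (cos(α))(cos(α)) + (sin(α))(sin(α)) = 1
g'_{uv} = (cos(α))(-sin(α)) + (sin(α))(cos(α)) = 0
g'_{vv} = (-sin(α))(-sin(α)) + (cos(α))(cos(α)) = 1
g'_{ij} = diag(1, 1)
The Euclidean metric is invariant under rotations.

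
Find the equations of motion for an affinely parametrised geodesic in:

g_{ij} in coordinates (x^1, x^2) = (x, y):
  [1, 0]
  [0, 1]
Geodesic equation: d^2x^k/dλ^2 + Γ^k_{ij} (dx^i/dλ)(dx^j/dλ) = 0.
All Christoffel symbols vanish, so the geodesics are straight lines:
d^2x/dλ^2 = 0
d^2y/dλ^2 = 0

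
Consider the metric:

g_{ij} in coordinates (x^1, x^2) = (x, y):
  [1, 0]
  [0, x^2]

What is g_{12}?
With x^1 = x, x^2 = y, g_{12} = g_{xy} is the row-1, column-2 entry of the matrix.
g_{12} = 0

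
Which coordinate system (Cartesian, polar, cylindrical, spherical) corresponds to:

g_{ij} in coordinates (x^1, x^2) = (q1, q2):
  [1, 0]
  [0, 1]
All components are constant and the metric is the identity, i.e. orthonormal rectilinear coordinates.
Cartesian (2D) coordinates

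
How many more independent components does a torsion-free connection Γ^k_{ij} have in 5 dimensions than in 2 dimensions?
Independent components in n dimensions: n × n(n+1)/2 = n^2(n+1)/2.
5D: 5 × 15 = 75
2D: 2 × 3 = 6
Difference = 75 - 6 = 69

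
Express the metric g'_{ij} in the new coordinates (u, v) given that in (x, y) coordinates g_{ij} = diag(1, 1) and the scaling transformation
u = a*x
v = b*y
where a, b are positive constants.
Invert the transformation: x = u/a, y = v/b
g'_{ij} = (∂x^k/∂x'^i)(∂x^l/∂x'^j) g_{kl}; with g_{kl} = δ_{kl} this is Σ_k (∂x^k/∂x'^i)(∂x^k/∂x'^j).
Jacobian: ∂x/∂u = 1/a, ∂x/∂v = 0, ∂y/∂u = 0, ∂y/∂v = 1/b
g'_{uu} = (1/a)(1/a) + (0)(0) = 1/a^2
g'_{uv} = (1/a)(0) + (0)(1/b) = 0
g'_{vv} = (0)(0) + (1/b)(1/b) = 1/b^2
g'_{ij} = diag(1/a^2, 1/b^2)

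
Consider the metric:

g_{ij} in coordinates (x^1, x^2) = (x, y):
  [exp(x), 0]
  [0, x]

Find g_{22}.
With x^1 = x, x^2 = y, g_{22} = g_{yy} is the row-2, column-2 entry of the matrix.
g_{22} = x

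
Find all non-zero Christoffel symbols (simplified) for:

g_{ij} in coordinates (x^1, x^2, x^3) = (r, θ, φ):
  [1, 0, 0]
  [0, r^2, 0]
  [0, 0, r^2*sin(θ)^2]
Using Γ^k_{ij} = (1/2) g^{km} (∂_i g_{mj} + ∂_j g_{mi} - ∂_m g_{ij}); the metric is diagonal, so only the m = k term contributes.
Non-zero symbols (using the symmetry Γ^k_{ij} = Γ^k_{ji}):
Γ^r_{θ θ} = (1/2) g^{rr} (∂_θ g_{rθ} + ∂_θ g_{rθ} - ∂_r g_{θθ}) = (1/2)(1)((0) + (0) - (2*r)) = -r
Γ^r_{φ φ} = (1/2) g^{rr} (∂_φ g_{rφ} + ∂_φ g_{rφ} - ∂_r g_{φφ}) = (1/2)(1)((0) + (0) - (2*r*sin(θ)^2)) = -r*sin(θ)^2
Γ^θ_{r θ} = (1/2) g^{θθ} (∂_r g_{θθ} + ∂_θ g_{θr} - ∂_θ g_{rθ}) = (1/2)(1/r^2)((2*r) + (0) - (0)) = 1/r
Γ^θ_{φ φ} = (1/2) g^{θθ} (∂_φ g_{θφ} + ∂_φ g_{θφ} - ∂_θ g_{φφ}) = (1/2)(1/r^2)((0) + (0) - (r^2*sin(2*θ))) = -sin(2*θ)/2
Γ^φ_{r φ} = (1/2) g^{φφ} (∂_r g_{φφ} + ∂_φ g_{φr} - ∂_φ g_{rφ}) = (1/2)(1/(r^2*sin(θ)^2))((2*r*sin(θ)^2) + (0) - (0)) = 1/r
Γ^φ_{θ φ} = (1/2) g^{φφ} (∂_θ g_{φφ} + ∂_φ g_{φθ} - ∂_φ g_{θφ}) = (1/2)(1/(r^2*sin(θ)^2))((r^2*sin(2*θ)) + (0) - (0)) = 1/tan(θ)
All other Christoffel symbols are zero.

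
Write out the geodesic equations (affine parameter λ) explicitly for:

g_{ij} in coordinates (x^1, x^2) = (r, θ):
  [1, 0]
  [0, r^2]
Geodesic equation: d^2x^k/dλ^2 + Γ^k_{ij} (dx^i/dλ)(dx^j/dλ) = 0.
Non-zero Christoffel symbols:
Γ^r_{θ θ} = -r
Γ^θ_{r θ} = 1/r
Substituting (the symmetric pair Γ^k_{ij}, Γ^k_{ji} combines into a factor 2):
d^2r/dλ^2 - r (dθ/dλ)^2 = 0
d^2θ/dλ^2 + (2/r) (dr/dλ)(dθ/dλ) = 0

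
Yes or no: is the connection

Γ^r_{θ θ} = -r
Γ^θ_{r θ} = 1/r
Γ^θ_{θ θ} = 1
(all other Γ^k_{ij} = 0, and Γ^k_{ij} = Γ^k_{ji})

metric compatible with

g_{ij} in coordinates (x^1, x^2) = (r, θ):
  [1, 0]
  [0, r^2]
Using ∇_k g_{ij} = ∂_k g_{ij} - Γ^m_{ki} g_{mj} - Γ^m_{kj} g_{im}:
∇_θ g_{θθ} = (0) - (r^2) - (r^2) = -2*r^2 ≠ 0
So the connection is not metric compatible (it is not the Levi-Civita connection).
No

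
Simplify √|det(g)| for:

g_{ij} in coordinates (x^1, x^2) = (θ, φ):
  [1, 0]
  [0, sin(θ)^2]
det(g) = sin(θ)^2
√|det(g)| = sin(θ) (taking 0 < θ < π so that |sin(θ)| = sin(θ))
Volume element: dV = sin(θ) dθ dφ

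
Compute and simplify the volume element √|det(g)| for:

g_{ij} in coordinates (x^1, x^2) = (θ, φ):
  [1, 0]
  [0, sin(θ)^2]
det(g) = sin(θ)^2
√|det(g)| = sin(θ) (taking 0 < θ < π so that |sin(θ)| = sin(θ))
Volume element: dV = sin(θ) dθ dφ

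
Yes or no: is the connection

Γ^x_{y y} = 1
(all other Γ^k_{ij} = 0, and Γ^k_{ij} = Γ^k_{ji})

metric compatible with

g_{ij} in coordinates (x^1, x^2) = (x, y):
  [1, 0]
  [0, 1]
Using ∇_k g_{ij} = ∂_k g_{ij} - Γ^m_{ki} g_{mj} - Γ^m_{kj} g_{im}:
∇_y g_{xy} = (0) - (0) - (1) = -1 ≠ 0
So the connection is not metric compatible (it is not the Levi-Civita connection).
No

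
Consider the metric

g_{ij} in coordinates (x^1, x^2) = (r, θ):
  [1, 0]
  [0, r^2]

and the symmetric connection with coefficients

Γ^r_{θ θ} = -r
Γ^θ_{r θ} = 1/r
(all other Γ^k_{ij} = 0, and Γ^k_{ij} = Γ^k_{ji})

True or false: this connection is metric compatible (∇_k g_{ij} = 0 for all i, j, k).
Using ∇_k g_{ij} = ∂_k g_{ij} - Γ^m_{ki} g_{mj} - Γ^m_{kj} g_{im}:
e.g. ∇_r g_{θθ} = (2*r) - (r) - (r) = 0
Every component ∇_k g_{ij} vanishes: the connection is metric compatible.
True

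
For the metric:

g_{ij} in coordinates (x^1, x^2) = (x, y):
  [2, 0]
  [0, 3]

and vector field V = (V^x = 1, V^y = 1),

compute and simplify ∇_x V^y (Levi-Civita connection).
All Christoffel symbols are zero.
∇_x V^y = ∂_x V^y + Γ^y_{x j} V^j
  = (0) + (0)(1) + (0)(1)
  = 0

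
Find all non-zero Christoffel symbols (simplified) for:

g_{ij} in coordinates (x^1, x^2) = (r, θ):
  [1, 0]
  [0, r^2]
Using Γ^k_{ij} = (1/2) g^{km} (∂_i g_{mj} + ∂_j g_{mi} - ∂_m g_{ij}); the metric is diagonal, so only the m = k term contributes.
Non-zero symbols (using the symmetry Γ^k_{ij} = Γ^k_{ji}):
Γ^r_{θ θ} = (1/2) g^{rr} (∂_θ g_{rθ} + ∂_θ g_{rθ} - ∂_r g_{θθ}) = (1/2)(1)((0) + (0) - (2*r)) = -r
Γ^θ_{r θ} = (1/2) g^{θθ} (∂_r g_{θθ} + ∂_θ g_{θr} - ∂_θ g_{rθ}) = (1/2)(1/r^2)((2*r) + (0) - (0)) = 1/r
All other Christoffel symbols are zero.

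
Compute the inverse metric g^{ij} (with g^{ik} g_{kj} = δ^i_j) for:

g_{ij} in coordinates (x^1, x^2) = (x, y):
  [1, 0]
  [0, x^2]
The metric is diagonal, so g^{ij} is diagonal with entries 1/g_{ii}: diag(1, 1/(x^2)).
g^{ij}:
  [1, 0]
  [0, 1/x^2]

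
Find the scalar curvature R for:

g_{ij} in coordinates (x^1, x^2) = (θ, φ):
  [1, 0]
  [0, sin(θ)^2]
Non-zero Christoffel symbols (Γ^k_{ij} = Γ^k_{ji}):
Γ^θ_{φ φ} = -sin(2*θ)/2
Γ^φ_{θ φ} = 1/tan(θ)
Ricci tensor (R_{ij} = R^k_{ikj}): R_{θθ} = 1, R_{θφ} = 0, R_{φφ} = sin(θ)^2
Inverse metric: g^{θθ} = 1, g^{φφ} = 1/sin(θ)^2
R = g^{ij} R_{ij} = (1)(1) + (1/sin(θ)^2)(sin(θ)^2) = 2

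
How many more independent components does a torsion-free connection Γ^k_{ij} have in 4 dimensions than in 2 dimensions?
Independent components in n dimensions: n × n(n+1)/2 = n^2(n+1)/2.
4D: 4 × 10 = 40
2D: 2 × 3 = 6
Difference = 40 - 6 = 34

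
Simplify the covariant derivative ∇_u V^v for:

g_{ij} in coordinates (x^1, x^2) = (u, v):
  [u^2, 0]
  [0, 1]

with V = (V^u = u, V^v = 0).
Non-zero Christoffel symbols:
Γ^u_{u u} = 1/u
∇_u V^v = ∂_u V^v + Γ^v_{u j} V^j
  = (0) + (0)(u) + (0)(0)
  = 0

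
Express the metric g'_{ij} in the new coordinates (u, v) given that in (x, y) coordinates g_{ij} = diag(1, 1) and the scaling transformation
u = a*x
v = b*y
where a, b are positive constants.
Invert the transformation: x = u/a, y = v/b
g'_{ij} = (∂x^k/∂x'^i)(∂x^l/∂x'^j) g_{kl}; with g_{kl} = δ_{kl} this is Σ_k (∂x^k/∂x'^i)(∂x^k/∂x'^j).
Jacobian: ∂x/∂u = 1/a, ∂x/∂v = 0, ∂y/∂u = 0, ∂y/∂v = 1/b
g'_{uu} = (1/a)(1/a) + (0)(0) = 1/a^2
g'_{uv} = (1/a)(0) + (0)(1/b) = 0
g'_{vv} = (0)(0) + (1/b)(1/b) = 1/b^2
g'_{ij} = diag(1/a^2, 1/b^2)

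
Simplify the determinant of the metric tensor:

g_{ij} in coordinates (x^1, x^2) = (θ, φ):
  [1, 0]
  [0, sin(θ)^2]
For a 2×2 metric: det(g) = g_{11}·g_{22} - g_{12}·g_{21}
= (1)·(sin(θ)^2) - (0)·(0)
= sin(θ)^2 - 0
det(g) = sin(θ)^2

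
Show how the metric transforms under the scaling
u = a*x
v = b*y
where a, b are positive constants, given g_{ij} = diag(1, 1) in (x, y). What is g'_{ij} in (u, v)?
Invert the transformation: x = u/a, y = v/b
g'_{ij} = (∂x^k/∂x'^i)(∂x^l/∂x'^j) g_{kl}; with g_{kl} = δ_{kl} this is Σ_k (∂x^k/∂x'^i)(∂x^k/∂x'^j).
Jacobian: ∂x/∂u = 1/a, ∂x/∂v = 0, ∂y/∂u = 0, ∂y/∂v = 1/b
g'_{uu} = (1/a)(1/a) + (0)(0) = 1/a^2
g'_{uv} = (1/a)(0) + (0)(1/b) = 0
g'_{vv} = (0)(0) + (1/b)(1/b) = 1/b^2
g'_{ij} = diag(1/a^2, 1/b^2)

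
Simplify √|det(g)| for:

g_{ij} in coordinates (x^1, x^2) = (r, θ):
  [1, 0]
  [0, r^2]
det(g) = r^2
√|det(g)| = r
Volume element: dV = r dr dθ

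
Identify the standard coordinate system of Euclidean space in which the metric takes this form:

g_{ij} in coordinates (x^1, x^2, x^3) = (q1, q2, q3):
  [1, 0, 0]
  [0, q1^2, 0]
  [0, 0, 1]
The line element ds^2 = dq1^2 + q1^2 dq2^2 + dq3^2 is dr^2 + r^2 dθ^2 + dz^2 with q1 = r, q2 = θ, q3 = z.
cylindrical coordinates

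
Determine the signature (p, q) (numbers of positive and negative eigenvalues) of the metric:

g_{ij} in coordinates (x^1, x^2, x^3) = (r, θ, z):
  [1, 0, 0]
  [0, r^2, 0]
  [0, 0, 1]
The metric is diagonal, so its eigenvalues are the diagonal entries: 1, r^2, 1 (at a generic point, where coordinate-dependent entries are positive).
3 positive, 0 negative.
(3, 0) - Riemannian (positive definite)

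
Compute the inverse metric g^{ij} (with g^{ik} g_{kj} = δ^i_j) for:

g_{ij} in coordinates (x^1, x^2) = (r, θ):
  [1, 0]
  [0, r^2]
The metric is diagonal, so g^{ij} is diagonal with entries 1/g_{ii}: diag(1, 1/(r^2)).
g^{ij}:
  [1, 0]
  [0, 1/r^2]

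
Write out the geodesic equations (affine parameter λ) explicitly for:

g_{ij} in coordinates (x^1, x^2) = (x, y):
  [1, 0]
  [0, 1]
Geodesic equation: d^2x^k/dλ^2 + Γ^k_{ij} (dx^i/dλ)(dx^j/dλ) = 0.
All Christoffel symbols vanish, so the geodesics are straight lines:
d^2x/dλ^2 = 0
d^2y/dλ^2 = 0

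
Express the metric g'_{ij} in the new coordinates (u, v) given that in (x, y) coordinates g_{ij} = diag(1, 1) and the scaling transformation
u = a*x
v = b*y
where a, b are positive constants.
Invert the transformation: x = u/a, y = v/b
g'_{ij} = (∂x^k/∂x'^i)(∂x^l/∂x'^j) g_{kl}; with g_{kl} = δ_{kl} this is Σ_k (∂x^k/∂x'^i)(∂x^k/∂x'^j).
Jacobian: ∂x/∂u = 1/a, ∂x/∂v = 0, ∂y/∂u = 0, ∂y/∂v = 1/b
g'_{uu} = (1/a)(1/a) + (0)(0) = 1/a^2
g'_{uv} = (1/a)(0) + (0)(1/b) = 0
g'_{vv} = (0)(0) + (1/b)(1/b) = 1/b^2
g'_{ij} = diag(1/a^2, 1/b^2)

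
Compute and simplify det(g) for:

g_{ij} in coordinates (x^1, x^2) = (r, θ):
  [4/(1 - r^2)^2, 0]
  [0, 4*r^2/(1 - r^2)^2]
For a 2×2 metric: det(g) = g_{11}·g_{22} - g_{12}·g_{21}
= (4/(1 - r^2)^2)·(4*r^2/(1 - r^2)^2) - (0)·(0)
= 16*r^2/(1 - r^2)^4 - 0
det(g) = 16*r^2/(1 - r^2)^4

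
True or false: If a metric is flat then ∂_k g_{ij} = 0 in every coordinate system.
Flatness means R^i_{jkl} = 0; the components can still vary, e.g. the flat plane in polar coordinates has g_{θθ} = r^2.
False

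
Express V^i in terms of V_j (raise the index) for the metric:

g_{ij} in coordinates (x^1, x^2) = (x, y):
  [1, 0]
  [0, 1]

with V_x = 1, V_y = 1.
Inverse metric (diagonal): g^{xx} = 1, g^{yy} = 1
V^i = g^{ij} V_j:
V^x = (1)(1) + (0)(1) = 1
V^y = (0)(1) + (1)(1) = 1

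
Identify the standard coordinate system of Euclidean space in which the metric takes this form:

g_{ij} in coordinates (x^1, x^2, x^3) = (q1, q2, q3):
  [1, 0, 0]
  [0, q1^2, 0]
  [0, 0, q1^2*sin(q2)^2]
The line element ds^2 = dq1^2 + q1^2 dq2^2 + q1^2 sin(q2)^2 dq3^2 is dr^2 + r^2 dθ^2 + r^2 sin(θ)^2 dφ^2 with q1 = r, q2 = θ, q3 = φ.
spherical coordinates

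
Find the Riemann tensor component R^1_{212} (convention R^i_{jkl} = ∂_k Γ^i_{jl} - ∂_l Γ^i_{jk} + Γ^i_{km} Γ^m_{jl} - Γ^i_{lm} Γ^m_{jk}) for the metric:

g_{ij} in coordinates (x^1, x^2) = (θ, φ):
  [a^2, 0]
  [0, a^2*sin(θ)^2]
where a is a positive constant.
Non-zero Christoffel symbols (Γ^k_{ij} = Γ^k_{ji}):
Γ^θ_{φ φ} = -sin(2*θ)/2
Γ^φ_{θ φ} = 1/tan(θ)
R^θ_{φ θ φ} = ∂_θ Γ^θ_{φ φ} - ∂_φ Γ^θ_{φ θ} + Γ^θ_{θ m} Γ^m_{φ φ} - Γ^θ_{φ m} Γ^m_{φ θ}
  = (-cos(2*θ)) - (0) + (0) - (-cos(θ)^2) = sin(θ)^2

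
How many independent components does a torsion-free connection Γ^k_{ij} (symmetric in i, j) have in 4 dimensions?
Γ^k_{ij} has n choices for the upper index and n(n+1)/2 independent symmetric lower index pairs.
Total = 4 × 4×5/2 = 4 × 10 = 40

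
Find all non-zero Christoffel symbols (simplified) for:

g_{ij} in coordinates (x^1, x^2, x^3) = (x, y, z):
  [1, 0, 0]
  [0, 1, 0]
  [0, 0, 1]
Using Γ^k_{ij} = (1/2) g^{km} (∂_i g_{mj} + ∂_j g_{mi} - ∂_m g_{ij}); the metric is diagonal, so only the m = k term contributes.
Every metric component is constant, so all ∂_m g_{ij} = 0 and every Christoffel symbol vanishes.
All Christoffel symbols are zero.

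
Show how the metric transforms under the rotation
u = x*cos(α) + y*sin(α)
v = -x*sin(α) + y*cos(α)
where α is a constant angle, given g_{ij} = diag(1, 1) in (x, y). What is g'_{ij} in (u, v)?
Invert the transformation: x = u*cos(α) - v*sin(α), y = u*sin(α) + v*cos(α)
g'_{ij} = (∂x^k/∂x'^i)(∂x^l/∂x'^j) g_{kl}; with g_{kl} = δ_{kl} this is Σ_k (∂x^k/∂x'^i)(∂x^k/∂x'^j).
Jacobian: ∂x/∂u = cos(α), ∂x/∂v = -sin(α), ∂y/∂u = sin(α), ∂y/∂v = cos(α)
g'_{uu} = (cos(α))(cos(α)) + (sin(α))(sin(α)) = 1
g'_{uv} = (cos(α))(-sin(α)) + (sin(α))(cos(α)) = 0
g'_{vv} = (-sin(α))(-sin(α)) + (cos(α))(cos(α)) = 1
g'_{ij} = diag(1, 1)
The Euclidean metric is invariant under rotations.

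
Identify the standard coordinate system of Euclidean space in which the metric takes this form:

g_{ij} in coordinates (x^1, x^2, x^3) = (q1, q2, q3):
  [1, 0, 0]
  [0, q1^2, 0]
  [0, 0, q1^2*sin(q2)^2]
The line element ds^2 = dq1^2 + q1^2 dq2^2 + q1^2 sin(q2)^2 dq3^2 is dr^2 + r^2 dθ^2 + r^2 sin(θ)^2 dφ^2 with q1 = r, q2 = θ, q3 = φ.
spherical coordinates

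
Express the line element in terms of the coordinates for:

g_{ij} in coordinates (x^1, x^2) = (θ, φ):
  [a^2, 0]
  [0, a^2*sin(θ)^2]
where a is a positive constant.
ds^2 = g_{ij} dx^i dx^j; only the non-zero components contribute.
ds^2 = a^2 dθ^2 + a^2*sin(θ)^2 dφ^2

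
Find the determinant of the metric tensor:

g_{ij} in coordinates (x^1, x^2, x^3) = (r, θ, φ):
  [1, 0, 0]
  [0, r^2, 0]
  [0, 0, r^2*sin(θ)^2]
Diagonal metric: det(g) = g_{11}·g_{22}·g_{33}
= (1)·(r^2)·(r^2*sin(θ)^2)
det(g) = r^4*sin(θ)^2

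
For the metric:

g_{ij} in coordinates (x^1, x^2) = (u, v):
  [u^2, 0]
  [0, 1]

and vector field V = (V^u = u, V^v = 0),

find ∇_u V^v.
Non-zero Christoffel symbols:
Γ^u_{u u} = 1/u
∇_u V^v = ∂_u V^v + Γ^v_{u j} V^j
  = (0) + (0)(u) + (0)(0)
  = 0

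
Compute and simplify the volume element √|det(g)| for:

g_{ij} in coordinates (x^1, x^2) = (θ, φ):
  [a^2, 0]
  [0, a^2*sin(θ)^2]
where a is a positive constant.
det(g) = a^4*sin(θ)^2
√|det(g)| = a^2*sin(θ) (taking 0 < θ < π so that |sin(θ)| = sin(θ))
Volume element: dV = a^2*sin(θ) dθ dφ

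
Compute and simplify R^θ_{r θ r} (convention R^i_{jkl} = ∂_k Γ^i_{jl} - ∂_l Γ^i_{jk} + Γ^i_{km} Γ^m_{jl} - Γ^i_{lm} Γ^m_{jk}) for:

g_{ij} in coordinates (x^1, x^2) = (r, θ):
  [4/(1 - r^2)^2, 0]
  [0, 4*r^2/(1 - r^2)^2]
Non-zero Christoffel symbols (Γ^k_{ij} = Γ^k_{ji}):
Γ^r_{r r} = 2*r/(1 - r^2)
Γ^r_{θ θ} = (r^3 + r)/(r^2 - 1)
Γ^θ_{r θ} = (-r^2 - 1)/(r^3 - r)
R^θ_{r θ r} = ∂_θ Γ^θ_{r r} - ∂_r Γ^θ_{r θ} + Γ^θ_{θ m} Γ^m_{r r} - Γ^θ_{r m} Γ^m_{r θ}
  = (0) - ((r^4 + 4*r^2 - 1)/(r^3 - r)^2) + (2*(r^2 + 1)/(r^2 - 1)^2) - ((r^2 + 1)^2/(r^3 - r)^2) = -4/(r^2 - 1)^2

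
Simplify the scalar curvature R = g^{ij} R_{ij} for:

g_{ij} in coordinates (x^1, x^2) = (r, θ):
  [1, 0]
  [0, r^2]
Non-zero Christoffel symbols (Γ^k_{ij} = Γ^k_{ji}):
Γ^r_{θ θ} = -r
Γ^θ_{r θ} = 1/r
Ricci tensor (R_{ij} = R^k_{ikj}): R_{rr} = 0, R_{rθ} = 0, R_{θθ} = 0
Inverse metric: g^{rr} = 1, g^{θθ} = 1/r^2
R = g^{ij} R_{ij} = (1)(0) + (1/r^2)(0) = 0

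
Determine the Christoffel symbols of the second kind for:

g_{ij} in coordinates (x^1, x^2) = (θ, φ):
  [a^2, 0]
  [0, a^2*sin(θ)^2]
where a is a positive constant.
Using Γ^k_{ij} = (1/2) g^{km} (∂_i g_{mj} + ∂_j g_{mi} - ∂_m g_{ij}); the metric is diagonal, so only the m = k term contributes.
Non-zero symbols (using the symmetry Γ^k_{ij} = Γ^k_{ji}):
Γ^θ_{φ φ} = (1/2) g^{θθ} (∂_φ g_{θφ} + ∂_φ g_{θφ} - ∂_θ g_{φφ}) = (1/2)(1/a^2)((0) + (0) - (a^2*sin(2*θ))) = -sin(2*θ)/2
Γ^φ_{θ φ} = (1/2) g^{φφ} (∂_θ g_{φφ} + ∂_φ g_{φθ} - ∂_φ g_{θφ}) = (1/2)(1/(a^2*sin(θ)^2))((a^2*sin(2*θ)) + (0) - (0)) = 1/tan(θ)
All other Christoffel symbols are zero.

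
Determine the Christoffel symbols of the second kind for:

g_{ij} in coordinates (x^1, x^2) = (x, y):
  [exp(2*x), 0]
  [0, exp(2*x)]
Using Γ^k_{ij} = (1/2) g^{km} (∂_i g_{mj} + ∂_j g_{mi} - ∂_m g_{ij}); the metric is diagonal, so only the m = k term contributes.
Non-zero symbols (using the symmetry Γ^k_{ij} = Γ^k_{ji}):
Γ^x_{x x} = (1/2) g^{xx} (∂_x g_{xx} + ∂_x g_{xx} - ∂_x g_{xx}) = (1/2)(exp(-2*x))((2*exp(2*x)) + (2*exp(2*x)) - (2*exp(2*x))) = 1
Γ^x_{y y} = (1/2) g^{xx} (∂_y g_{xy} + ∂_y g_{xy} - ∂_x g_{yy}) = (1/2)(exp(-2*x))((0) + (0) - (2*exp(2*x))) = -1
Γ^y_{x y} = (1/2) g^{yy} (∂_x g_{yy} + ∂_y g_{yx} - ∂_y g_{xy}) = (1/2)(exp(-2*x))((2*exp(2*x)) + (0) - (0)) = 1
All other Christoffel symbols are zero.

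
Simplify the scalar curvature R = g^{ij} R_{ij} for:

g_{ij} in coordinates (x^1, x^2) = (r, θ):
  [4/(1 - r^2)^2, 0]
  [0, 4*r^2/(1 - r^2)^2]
Non-zero Christoffel symbols (Γ^k_{ij} = Γ^k_{ji}):
Γ^r_{r r} = 2*r/(1 - r^2)
Γ^r_{θ θ} = (r^3 + r)/(r^2 - 1)
Γ^θ_{r θ} = (-r^2 - 1)/(r^3 - r)
Ricci tensor (R_{ij} = R^k_{ikj}): R_{rr} = -4/(r^2 - 1)^2, R_{rθ} = 0, R_{θθ} = -4*r^2/(r^2 - 1)^2
Inverse metric: g^{rr} = (1 - r^2)^2/4, g^{θθ} = (1 - r^2)^2/(4*r^2)
R = g^{ij} R_{ij} = ((1 - r^2)^2/4)(-4/(r^2 - 1)^2) + ((1 - r^2)^2/(4*r^2))(-4*r^2/(r^2 - 1)^2) = -2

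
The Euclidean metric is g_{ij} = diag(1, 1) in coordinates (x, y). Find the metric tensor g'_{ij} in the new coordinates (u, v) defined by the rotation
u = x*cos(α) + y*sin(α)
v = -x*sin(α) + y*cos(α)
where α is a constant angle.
Invert the transformation: x = u*cos(α) - v*sin(α), y = u*sin(α) + v*cos(α)
g'_{ij} = (∂x^k/∂x'^i)(∂x^l/∂x'^j) g_{kl}; with g_{kl} = δ_{kl} this is Σ_k (∂x^k/∂x'^i)(∂x^k/∂x'^j).
Jacobian: ∂x/∂u = cos(α), ∂x/∂v = -sin(α), ∂y/∂u = sin(α), ∂y/∂v = cos(α)
g'_{uu} = (cos(α))(cos(α)) + (sin(α))(sin(α)) = 1
g'_{uv} = (cos(α))(-sin(α)) + (sin(α))(cos(α)) = 0
g'_{vv} = (-sin(α))(-sin(α)) + (cos(α))(cos(α)) = 1
g'_{ij} = diag(1, 1)
The Euclidean metric is invariant under rotations.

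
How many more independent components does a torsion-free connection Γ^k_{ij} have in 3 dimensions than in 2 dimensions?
Independent components in n dimensions: n × n(n+1)/2 = n^2(n+1)/2.
3D: 3 × 6 = 18
2D: 2 × 3 = 6
Difference = 18 - 6 = 12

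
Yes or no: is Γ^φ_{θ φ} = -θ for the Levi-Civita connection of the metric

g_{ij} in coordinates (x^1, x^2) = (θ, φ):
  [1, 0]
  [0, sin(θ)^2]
Γ^φ_{θ φ} = (1/2) g^{φφ} (∂_θ g_{φφ} + ∂_φ g_{φθ} - ∂_φ g_{θφ}) = (1/2)(1/sin(θ)^2)((sin(2*θ)) + (0) - (0)) = 1/tan(θ)
This differs from the proposed value -θ.
No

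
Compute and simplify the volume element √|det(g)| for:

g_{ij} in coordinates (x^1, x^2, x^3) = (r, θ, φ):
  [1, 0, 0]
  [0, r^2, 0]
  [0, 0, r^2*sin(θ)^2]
det(g) = r^4*sin(θ)^2
√|det(g)| = r^2*sin(θ) (taking 0 < θ < π so that |sin(θ)| = sin(θ))
Volume element: dV = r^2*sin(θ) dr dθ dφ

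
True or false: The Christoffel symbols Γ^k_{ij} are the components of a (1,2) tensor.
Under a change of coordinates Γ picks up an inhomogeneous term ∂²x/∂x'∂x'; e.g. Γ = 0 in Cartesian coordinates but Γ^r_{θθ} = -r in polar coordinates on the same flat plane.
False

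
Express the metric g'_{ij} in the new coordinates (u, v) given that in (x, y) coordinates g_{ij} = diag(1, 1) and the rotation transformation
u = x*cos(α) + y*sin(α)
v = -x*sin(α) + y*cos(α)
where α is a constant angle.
Invert the transformation: x = u*cos(α) - v*sin(α), y = u*sin(α) + v*cos(α)
g'_{ij} = (∂x^k/∂x'^i)(∂x^l/∂x'^j) g_{kl}; with g_{kl} = δ_{kl} this is Σ_k (∂x^k/∂x'^i)(∂x^k/∂x'^j).
Jacobian: ∂x/∂u = cos(α), ∂x/∂v = -sin(α), ∂y/∂u = sin(α), ∂y/∂v = cos(α)
g'_{uu} = (cos(α))(cos(α)) + (sin(α))(sin(α)) = 1
g'_{uv} = (cos(α))(-sin(α)) + (sin(α))(cos(α)) = 0
g'_{vv} = (-sin(α))(-sin(α)) + (cos(α))(cos(α)) = 1
g'_{ij} = diag(1, 1)
The Euclidean metric is invariant under rotations.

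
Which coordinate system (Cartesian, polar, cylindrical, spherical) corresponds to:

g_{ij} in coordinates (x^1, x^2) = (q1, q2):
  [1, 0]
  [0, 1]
All components are constant and the metric is the identity, i.e. orthonormal rectilinear coordinates.
Cartesian (2D) coordinates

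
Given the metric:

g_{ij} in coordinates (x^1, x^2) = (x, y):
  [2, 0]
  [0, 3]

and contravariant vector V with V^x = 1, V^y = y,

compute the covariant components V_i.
V_i = g_{ij} V^j:
V_x = (2)(1) + (0)(y) = 2
V_y = (0)(1) + (3)(y) = 3*y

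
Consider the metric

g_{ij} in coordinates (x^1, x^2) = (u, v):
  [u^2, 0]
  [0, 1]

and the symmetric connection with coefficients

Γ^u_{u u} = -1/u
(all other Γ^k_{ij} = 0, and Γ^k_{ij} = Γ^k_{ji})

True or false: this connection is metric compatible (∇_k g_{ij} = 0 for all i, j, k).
Using ∇_k g_{ij} = ∂_k g_{ij} - Γ^m_{ki} g_{mj} - Γ^m_{kj} g_{im}:
∇_u g_{uu} = (2*u) - (-u) - (-u) = 4*u ≠ 0
So the connection is not metric compatible (it is not the Levi-Civita connection).
False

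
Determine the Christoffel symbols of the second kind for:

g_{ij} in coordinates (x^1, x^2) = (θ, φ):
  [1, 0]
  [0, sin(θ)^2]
Using Γ^k_{ij} = (1/2) g^{km} (∂_i g_{mj} + ∂_j g_{mi} - ∂_m g_{ij}); the metric is diagonal, so only the m = k term contributes.
Non-zero symbols (using the symmetry Γ^k_{ij} = Γ^k_{ji}):
Γ^θ_{φ φ} = (1/2) g^{θθ} (∂_φ g_{θφ} + ∂_φ g_{θφ} - ∂_θ g_{φφ}) = (1/2)(1)((0) + (0) - (sin(2*θ))) = -sin(2*θ)/2
Γ^φ_{θ φ} = (1/2) g^{φφ} (∂_θ g_{φφ} + ∂_φ g_{φθ} - ∂_φ g_{θφ}) = (1/2)(1/sin(θ)^2)((sin(2*θ)) + (0) - (0)) = 1/tan(θ)
All other Christoffel symbols are zero.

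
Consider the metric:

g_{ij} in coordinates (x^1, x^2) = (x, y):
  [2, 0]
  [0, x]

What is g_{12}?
With x^1 = x, x^2 = y, g_{12} = g_{xy} is the row-1, column-2 entry of the matrix.
g_{12} = 0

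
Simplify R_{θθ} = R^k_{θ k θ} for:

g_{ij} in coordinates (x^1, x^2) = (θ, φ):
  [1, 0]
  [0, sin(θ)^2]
Non-zero Christoffel symbols (Γ^k_{ij} = Γ^k_{ji}):
Γ^θ_{φ φ} = -sin(2*θ)/2
Γ^φ_{θ φ} = 1/tan(θ)
R^θ_{θ θ θ} = 0 (a repeated index in an antisymmetric pair)
R^φ_{θ φ θ} = ∂_φ Γ^φ_{θ θ} - ∂_θ Γ^φ_{θ φ} + Γ^φ_{φ m} Γ^m_{θ θ} - Γ^φ_{θ m} Γ^m_{θ φ}
  = (0) - (-1/sin(θ)^2) + (0) - (1/tan(θ)^2) = 1
R_{θθ} = R^θ_{θ θ θ} + R^φ_{θ φ θ} = (0) + (1) = 1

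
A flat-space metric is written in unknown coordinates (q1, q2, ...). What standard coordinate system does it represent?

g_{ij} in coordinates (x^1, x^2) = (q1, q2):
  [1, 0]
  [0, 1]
All components are constant and the metric is the identity, i.e. orthonormal rectilinear coordinates.
Cartesian (2D) coordinates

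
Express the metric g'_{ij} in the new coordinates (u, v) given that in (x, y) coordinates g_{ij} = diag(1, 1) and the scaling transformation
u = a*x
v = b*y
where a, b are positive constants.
Invert the transformation: x = u/a, y = v/b
g'_{ij} = (∂x^k/∂x'^i)(∂x^l/∂x'^j) g_{kl}; with g_{kl} = δ_{kl} this is Σ_k (∂x^k/∂x'^i)(∂x^k/∂x'^j).
Jacobian: ∂x/∂u = 1/a, ∂x/∂v = 0, ∂y/∂u = 0, ∂y/∂v = 1/b
g'_{uu} = (1/a)(1/a) + (0)(0) = 1/a^2
g'_{uv} = (1/a)(0) + (0)(1/b) = 0
g'_{vv} = (0)(0) + (1/b)(1/b) = 1/b^2
g'_{ij} = diag(1/a^2, 1/b^2)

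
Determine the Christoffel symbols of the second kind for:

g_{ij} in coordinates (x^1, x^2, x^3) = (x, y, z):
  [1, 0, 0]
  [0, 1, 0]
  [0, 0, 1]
Using Γ^k_{ij} = (1/2) g^{km} (∂_i g_{mj} + ∂_j g_{mi} - ∂_m g_{ij}); the metric is diagonal, so only the m = k term contributes.
Every metric component is constant, so all ∂_m g_{ij} = 0 and every Christoffel symbol vanishes.
All Christoffel symbols are zero.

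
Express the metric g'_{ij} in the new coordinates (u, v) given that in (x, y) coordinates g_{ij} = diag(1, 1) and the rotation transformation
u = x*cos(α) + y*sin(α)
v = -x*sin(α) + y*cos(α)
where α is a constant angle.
Invert the transformation: x = u*cos(α) - v*sin(α), y = u*sin(α) + v*cos(α)
g'_{ij} = (∂x^k/∂x'^i)(∂x^l/∂x'^j) g_{kl}; with g_{kl} = δ_{kl} this is Σ_k (∂x^k/∂x'^i)(∂x^k/∂x'^j).
Jacobian: ∂x/∂u = cos(α), ∂x/∂v = -sin(α), ∂y/∂u = sin(α), ∂y/∂v = cos(α)
g'_{uu} = (cos(α))(cos(α)) + (sin(α))(sin(α)) = 1
g'_{uv} = (cos(α))(-sin(α)) + (sin(α))(cos(α)) = 0
g'_{vv} = (-sin(α))(-sin(α)) + (cos(α))(cos(α)) = 1
g'_{ij} = diag(1, 1)
The Euclidean metric is invariant under rotations.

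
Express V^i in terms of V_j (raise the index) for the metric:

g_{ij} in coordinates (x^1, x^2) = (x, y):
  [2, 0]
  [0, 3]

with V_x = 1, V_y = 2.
Inverse metric (diagonal): g^{xx} = 1/2, g^{yy} = 1/3
V^i = g^{ij} V_j:
V^x = (1/2)(1) + (0)(2) = 1/2
V^y = (0)(1) + (1/3)(2) = 2/3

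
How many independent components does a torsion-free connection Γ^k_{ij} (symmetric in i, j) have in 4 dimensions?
Γ^k_{ij} has n choices for the upper index and n(n+1)/2 independent symmetric lower index pairs.
Total = 4 × 4×5/2 = 4 × 10 = 40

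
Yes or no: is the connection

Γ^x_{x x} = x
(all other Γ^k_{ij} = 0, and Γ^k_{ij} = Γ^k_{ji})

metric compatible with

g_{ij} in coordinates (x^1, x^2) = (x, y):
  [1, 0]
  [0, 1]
Using ∇_k g_{ij} = ∂_k g_{ij} - Γ^m_{ki} g_{mj} - Γ^m_{kj} g_{im}:
∇_x g_{xx} = (0) - (x) - (x) = -2*x ≠ 0
So the connection is not metric compatible (it is not the Levi-Civita connection).
No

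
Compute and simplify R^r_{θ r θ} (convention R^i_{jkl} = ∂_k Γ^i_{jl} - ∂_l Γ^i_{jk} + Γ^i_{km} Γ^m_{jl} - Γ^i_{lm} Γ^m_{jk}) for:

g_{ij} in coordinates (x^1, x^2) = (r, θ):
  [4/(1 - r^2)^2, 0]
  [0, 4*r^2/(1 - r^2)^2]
Non-zero Christoffel symbols (Γ^k_{ij} = Γ^k_{ji}):
Γ^r_{r r} = 2*r/(1 - r^2)
Γ^r_{θ θ} = (r^3 + r)/(r^2 - 1)
Γ^θ_{r θ} = (-r^2 - 1)/(r^3 - r)
R^r_{θ r θ} = ∂_r Γ^r_{θ θ} - ∂_θ Γ^r_{θ r} + Γ^r_{r m} Γ^m_{θ θ} - Γ^r_{θ m} Γ^m_{θ r}
  = ((r^4 - 4*r^2 - 1)/(r^2 - 1)^2) - (0) + (-2*r^2*(r^2 + 1)/(r^2 - 1)^2) - (-(r^2 + 1)^2/(r^2 - 1)^2) = -4*r^2/(r^2 - 1)^2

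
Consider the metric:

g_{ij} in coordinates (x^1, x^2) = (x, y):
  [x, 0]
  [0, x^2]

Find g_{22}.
With x^1 = x, x^2 = y, g_{22} = g_{yy} is the row-2, column-2 entry of the matrix.
g_{22} = x^2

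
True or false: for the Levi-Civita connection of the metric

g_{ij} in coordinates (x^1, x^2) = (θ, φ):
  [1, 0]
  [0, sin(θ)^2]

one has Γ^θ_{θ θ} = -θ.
Γ^θ_{θ θ} = (1/2) g^{θθ} (∂_θ g_{θθ} + ∂_θ g_{θθ} - ∂_θ g_{θθ}) = (1/2)(1)((0) + (0) - (0)) = 0
This differs from the proposed value -θ.
False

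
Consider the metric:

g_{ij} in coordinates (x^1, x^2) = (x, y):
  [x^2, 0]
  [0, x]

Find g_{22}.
With x^1 = x, x^2 = y, g_{22} = g_{yy} is the row-2, column-2 entry of the matrix.
g_{22} = x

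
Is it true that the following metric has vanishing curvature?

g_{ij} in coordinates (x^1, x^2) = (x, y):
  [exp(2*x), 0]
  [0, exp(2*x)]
Non-zero Christoffel symbols:
Γ^x_{x x} = 1
Γ^x_{y y} = -1
Γ^y_{x y} = 1
Ricci tensor: R_{xx} = 0, R_{xy} = 0, R_{yy} = 0
All R_{ij} vanish; in 2 dimensions the Riemann tensor is fully determined by the Ricci tensor, so R^i_{jkl} = 0: the metric is flat (curvilinear coordinates on flat space).
Yes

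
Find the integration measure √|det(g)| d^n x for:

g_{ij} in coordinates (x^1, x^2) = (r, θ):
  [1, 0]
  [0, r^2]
det(g) = r^2
√|det(g)| = r
Volume element: dV = r dr dθ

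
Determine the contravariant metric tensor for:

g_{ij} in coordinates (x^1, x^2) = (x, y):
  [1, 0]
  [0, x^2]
The metric is diagonal, so g^{ij} is diagonal with entries 1/g_{ii}: diag(1, 1/(x^2)).
g^{ij}:
  [1, 0]
  [0, 1/x^2]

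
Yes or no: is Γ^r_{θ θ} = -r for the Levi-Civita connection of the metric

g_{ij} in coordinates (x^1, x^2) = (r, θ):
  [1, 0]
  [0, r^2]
Γ^r_{θ θ} = (1/2) g^{rr} (∂_θ g_{rθ} + ∂_θ g_{rθ} - ∂_r g_{θθ}) = (1/2)(1)((0) + (0) - (2*r)) = -r
This equals the proposed value -r.
Yes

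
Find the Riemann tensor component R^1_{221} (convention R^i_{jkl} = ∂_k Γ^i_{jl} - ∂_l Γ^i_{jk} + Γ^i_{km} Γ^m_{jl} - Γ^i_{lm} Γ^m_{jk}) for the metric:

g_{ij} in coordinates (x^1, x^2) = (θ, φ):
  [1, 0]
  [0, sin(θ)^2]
Non-zero Christoffel symbols (Γ^k_{ij} = Γ^k_{ji}):
Γ^θ_{φ φ} = -sin(2*θ)/2
Γ^φ_{θ φ} = 1/tan(θ)
R^θ_{φ φ θ} = ∂_φ Γ^θ_{φ θ} - ∂_θ Γ^θ_{φ φ} + Γ^θ_{φ m} Γ^m_{φ θ} - Γ^θ_{θ m} Γ^m_{φ φ}
  = (0) - (-cos(2*θ)) + (-cos(θ)^2) - (0) = -sin(θ)^2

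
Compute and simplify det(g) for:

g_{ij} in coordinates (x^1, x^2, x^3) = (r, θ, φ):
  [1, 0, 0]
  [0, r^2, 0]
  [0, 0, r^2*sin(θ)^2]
Diagonal metric: det(g) = g_{11}·g_{22}·g_{33}
= (1)·(r^2)·(r^2*sin(θ)^2)
det(g) = r^4*sin(θ)^2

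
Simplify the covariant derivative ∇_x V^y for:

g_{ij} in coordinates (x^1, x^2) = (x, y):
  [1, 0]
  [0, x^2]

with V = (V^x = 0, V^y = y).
Non-zero Christoffel symbols:
Γ^x_{y y} = -x
Γ^y_{x y} = 1/x
∇_x V^y = ∂_x V^y + Γ^y_{x j} V^j
  = (0) + (0)(0) + (1/x)(y)
  = y/x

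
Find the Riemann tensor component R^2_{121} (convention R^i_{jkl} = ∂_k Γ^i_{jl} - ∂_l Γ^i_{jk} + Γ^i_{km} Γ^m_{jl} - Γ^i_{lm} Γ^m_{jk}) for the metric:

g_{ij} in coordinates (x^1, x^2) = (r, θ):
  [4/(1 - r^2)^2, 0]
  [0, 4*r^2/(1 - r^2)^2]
Non-zero Christoffel symbols (Γ^k_{ij} = Γ^k_{ji}):
Γ^r_{r r} = 2*r/(1 - r^2)
Γ^r_{θ θ} = (r^3 + r)/(r^2 - 1)
Γ^θ_{r θ} = (-r^2 - 1)/(r^3 - r)
R^θ_{r θ r} = ∂_θ Γ^θ_{r r} - ∂_r Γ^θ_{r θ} + Γ^θ_{θ m} Γ^m_{r r} - Γ^θ_{r m} Γ^m_{r θ}
  = (0) - ((r^4 + 4*r^2 - 1)/(r^3 - r)^2) + (2*(r^2 + 1)/(r^2 - 1)^2) - ((r^2 + 1)^2/(r^3 - r)^2) = -4/(r^2 - 1)^2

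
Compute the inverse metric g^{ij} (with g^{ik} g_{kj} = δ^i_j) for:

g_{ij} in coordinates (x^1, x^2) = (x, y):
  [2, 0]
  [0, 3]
The metric is diagonal, so g^{ij} is diagonal with entries 1/g_{ii}: diag(1/2, 1/3).
g^{ij}:
  [1/2, 0]
  [0, 1/3]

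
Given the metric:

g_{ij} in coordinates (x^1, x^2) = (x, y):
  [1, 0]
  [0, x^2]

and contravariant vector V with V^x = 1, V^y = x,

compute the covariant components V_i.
V_i = g_{ij} V^j:
V_x = (1)(1) + (0)(x) = 1
V_y = (0)(1) + (x^2)(x) = x^3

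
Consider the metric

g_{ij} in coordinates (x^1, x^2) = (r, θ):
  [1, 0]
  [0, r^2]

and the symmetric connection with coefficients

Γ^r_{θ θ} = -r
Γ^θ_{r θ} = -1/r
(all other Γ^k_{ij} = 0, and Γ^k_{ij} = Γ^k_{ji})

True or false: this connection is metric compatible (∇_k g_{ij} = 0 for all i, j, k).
Using ∇_k g_{ij} = ∂_k g_{ij} - Γ^m_{ki} g_{mj} - Γ^m_{kj} g_{im}:
∇_θ g_{rθ} = (0) - (-r) - (-r) = 2*r ≠ 0
So the connection is not metric compatible (it is not the Levi-Civita connection).
False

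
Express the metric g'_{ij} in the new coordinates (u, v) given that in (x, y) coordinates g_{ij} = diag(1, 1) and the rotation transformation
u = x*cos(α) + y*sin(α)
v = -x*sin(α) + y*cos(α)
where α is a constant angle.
Invert the transformation: x = u*cos(α) - v*sin(α), y = u*sin(α) + v*cos(α)
g'_{ij} = (∂x^k/∂x'^i)(∂x^l/∂x'^j) g_{kl}; with g_{kl} = δ_{kl} this is Σ_k (∂x^k/∂x'^i)(∂x^k/∂x'^j).
Jacobian: ∂x/∂u = cos(α), ∂x/∂v = -sin(α), ∂y/∂u = sin(α), ∂y/∂v = cos(α)
g'_{uu} = (cos(α))(cos(α)) + (sin(α))(sin(α)) = 1
g'_{uv} = (cos(α))(-sin(α)) + (sin(α))(cos(α)) = 0
g'_{vv} = (-sin(α))(-sin(α)) + (cos(α))(cos(α)) = 1
g'_{ij} = diag(1, 1)
The Euclidean metric is invariant under rotations.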